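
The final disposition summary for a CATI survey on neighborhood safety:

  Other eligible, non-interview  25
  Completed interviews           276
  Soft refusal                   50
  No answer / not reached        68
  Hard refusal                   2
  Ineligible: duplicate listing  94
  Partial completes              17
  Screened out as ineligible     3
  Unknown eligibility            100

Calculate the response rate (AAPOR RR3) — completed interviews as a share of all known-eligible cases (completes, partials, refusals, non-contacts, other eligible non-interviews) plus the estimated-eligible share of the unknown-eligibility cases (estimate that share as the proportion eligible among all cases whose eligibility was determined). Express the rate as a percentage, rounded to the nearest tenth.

Refusal or break-off = 2 + 50 = 52
Not eligible = 3 + 94 = 97
Top: 276
Determined eligible: 276 + 17 + 52 + 68 + 25 = 438
e = 438 / (438 + 97) = 438 / 535 = 0.8187
Eligible share of unknowns: 0.8187 × 100 = 81.87
Denominator: 438 + 81.87 = 519.87
RR3 = 276 / 519.87 = 0.5309

53.1%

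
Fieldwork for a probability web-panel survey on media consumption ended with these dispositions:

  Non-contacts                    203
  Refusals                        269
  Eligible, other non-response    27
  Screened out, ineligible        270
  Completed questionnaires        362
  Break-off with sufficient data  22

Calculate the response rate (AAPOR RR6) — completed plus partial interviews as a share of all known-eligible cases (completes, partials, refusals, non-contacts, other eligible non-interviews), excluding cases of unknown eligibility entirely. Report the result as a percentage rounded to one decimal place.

43.5%

Numerator → 362 + 22 = 384
Base → 362 + 22 + 269 + 203 + 27 = 883
RR6 = 384 / 883 = 0.4349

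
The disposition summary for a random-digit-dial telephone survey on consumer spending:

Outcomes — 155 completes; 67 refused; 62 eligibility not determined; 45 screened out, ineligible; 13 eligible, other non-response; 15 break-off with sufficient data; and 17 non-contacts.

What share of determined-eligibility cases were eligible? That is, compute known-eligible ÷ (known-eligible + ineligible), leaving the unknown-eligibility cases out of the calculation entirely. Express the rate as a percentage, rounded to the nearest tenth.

85.6%

Determined eligible = 155 + 15 + 67 + 17 + 13 = 267
e = 267 / (267 + 45) = 267 / 312 = 0.8558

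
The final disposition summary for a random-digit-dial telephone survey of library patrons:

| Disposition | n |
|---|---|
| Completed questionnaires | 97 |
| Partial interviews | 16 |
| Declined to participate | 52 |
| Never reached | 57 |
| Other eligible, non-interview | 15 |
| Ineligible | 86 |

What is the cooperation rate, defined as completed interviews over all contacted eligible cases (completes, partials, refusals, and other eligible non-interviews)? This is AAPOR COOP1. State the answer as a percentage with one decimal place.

Numerator = 97
Denom = 97 + 16 + 52 + 15 = 180
COOP1 = 97 / 180 = 0.5389

53.9%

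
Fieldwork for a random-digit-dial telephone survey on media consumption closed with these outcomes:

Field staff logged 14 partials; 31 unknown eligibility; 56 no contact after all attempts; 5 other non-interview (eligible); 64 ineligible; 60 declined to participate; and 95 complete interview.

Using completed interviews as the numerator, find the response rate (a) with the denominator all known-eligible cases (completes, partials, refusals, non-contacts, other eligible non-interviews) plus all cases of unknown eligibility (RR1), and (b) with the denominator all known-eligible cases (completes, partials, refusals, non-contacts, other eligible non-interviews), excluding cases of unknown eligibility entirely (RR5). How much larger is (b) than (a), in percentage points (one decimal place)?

4.9

Top: 95
Denom: 95 + 14 + 60 + 56 + 5 + 31 = 261
RR1 = 95 / 261 = 0.3640
Denom: 95 + 14 + 60 + 56 + 5 = 230
RR5 = 95 / 230 = 0.4130
Difference = 41.30 − 36.40 = 4.90 percentage points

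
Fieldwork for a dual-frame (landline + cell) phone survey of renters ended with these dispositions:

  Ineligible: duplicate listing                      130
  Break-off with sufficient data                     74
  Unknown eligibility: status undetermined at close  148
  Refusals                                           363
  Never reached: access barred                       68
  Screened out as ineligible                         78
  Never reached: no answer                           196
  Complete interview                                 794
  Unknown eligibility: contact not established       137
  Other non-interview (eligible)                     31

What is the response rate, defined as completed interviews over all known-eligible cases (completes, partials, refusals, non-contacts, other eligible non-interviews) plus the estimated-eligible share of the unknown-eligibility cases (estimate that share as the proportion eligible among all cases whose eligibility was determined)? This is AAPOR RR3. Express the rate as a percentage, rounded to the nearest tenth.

44.7%

No contact after all attempts = 196 + 68 = 264
Undetermined eligibility = 137 + 148 = 285
Not eligible = 78 + 130 = 208
Top = 794
Known eligible = 794 + 74 + 363 + 264 + 31 = 1526
e = 1526 / (1526 + 208) = 1526 / 1734 = 0.8800
Eligible share of unknowns = 0.8800 × 285 = 250.80
Denom = 1526 + 250.80 = 1776.80
RR3 = 794 / 1776.80 = 0.4469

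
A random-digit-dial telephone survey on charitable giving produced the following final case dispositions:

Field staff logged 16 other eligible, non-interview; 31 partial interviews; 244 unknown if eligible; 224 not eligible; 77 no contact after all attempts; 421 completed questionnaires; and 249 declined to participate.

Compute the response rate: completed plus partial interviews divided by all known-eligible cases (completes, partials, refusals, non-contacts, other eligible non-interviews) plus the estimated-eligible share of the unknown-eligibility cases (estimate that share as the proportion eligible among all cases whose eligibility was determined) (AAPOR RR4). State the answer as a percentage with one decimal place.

Num: 421 + 31 = 452
Known eligible: 421 + 31 + 249 + 77 + 16 = 794
e = 794 / (794 + 224) = 794 / 1018 = 0.7800
e × U: 0.7800 × 244 = 190.32
Base: 794 + 190.32 = 984.32
RR4 = 452 / 984.32 = 0.4592

45.9%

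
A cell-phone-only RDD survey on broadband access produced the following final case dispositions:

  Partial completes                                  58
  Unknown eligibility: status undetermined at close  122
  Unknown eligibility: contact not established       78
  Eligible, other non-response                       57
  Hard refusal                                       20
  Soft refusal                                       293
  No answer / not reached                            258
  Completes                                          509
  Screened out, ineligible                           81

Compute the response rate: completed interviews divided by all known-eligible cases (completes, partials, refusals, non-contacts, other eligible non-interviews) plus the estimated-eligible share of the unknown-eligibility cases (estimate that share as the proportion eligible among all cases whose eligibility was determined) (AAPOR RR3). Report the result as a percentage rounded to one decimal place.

Refused = 20 + 293 = 313
Unknown eligibility = 78 + 122 = 200
Numerator = 509
Known eligible = 509 + 58 + 313 + 258 + 57 = 1195
e = 1195 / (1195 + 81) = 1195 / 1276 = 0.9365
e × U = 0.9365 × 200 = 187.30
Denom = 1195 + 187.30 = 1382.30
RR3 = 509 / 1382.30 = 0.3682

36.8%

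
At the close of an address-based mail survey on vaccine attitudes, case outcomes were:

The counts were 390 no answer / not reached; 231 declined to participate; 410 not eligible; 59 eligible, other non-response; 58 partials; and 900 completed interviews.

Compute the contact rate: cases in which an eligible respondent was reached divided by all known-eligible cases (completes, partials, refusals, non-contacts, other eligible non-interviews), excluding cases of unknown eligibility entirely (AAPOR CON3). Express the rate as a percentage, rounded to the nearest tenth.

Top = 900 + 58 + 231 + 59 = 1248
Base = 900 + 58 + 231 + 390 + 59 = 1638
CON3 = 1248 / 1638 = 0.7619

76.2%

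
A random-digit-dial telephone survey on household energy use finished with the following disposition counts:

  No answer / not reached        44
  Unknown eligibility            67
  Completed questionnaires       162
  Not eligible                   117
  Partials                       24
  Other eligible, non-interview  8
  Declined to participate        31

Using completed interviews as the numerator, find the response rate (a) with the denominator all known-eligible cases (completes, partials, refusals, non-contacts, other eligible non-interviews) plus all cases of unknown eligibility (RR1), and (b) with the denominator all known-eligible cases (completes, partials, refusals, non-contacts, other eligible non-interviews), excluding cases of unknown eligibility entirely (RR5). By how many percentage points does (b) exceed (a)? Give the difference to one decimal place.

12.0

Num → 162
Denom → 162 + 24 + 31 + 44 + 8 + 67 = 336
RR1 = 162 / 336 = 0.4821
Denom → 162 + 24 + 31 + 44 + 8 = 269
RR5 = 162 / 269 = 0.6022
Difference = 60.22 − 48.21 = 12.01 percentage points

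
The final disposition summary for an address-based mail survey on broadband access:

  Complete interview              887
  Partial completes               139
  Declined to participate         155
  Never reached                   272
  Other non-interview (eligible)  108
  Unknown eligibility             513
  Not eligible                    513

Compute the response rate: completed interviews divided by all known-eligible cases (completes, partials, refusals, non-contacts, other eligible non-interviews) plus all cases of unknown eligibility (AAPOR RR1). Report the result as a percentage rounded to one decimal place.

42.8%

Num: 887
Denom: 887 + 139 + 155 + 272 + 108 + 513 = 2074
RR1 = 887 / 2074 = 0.4277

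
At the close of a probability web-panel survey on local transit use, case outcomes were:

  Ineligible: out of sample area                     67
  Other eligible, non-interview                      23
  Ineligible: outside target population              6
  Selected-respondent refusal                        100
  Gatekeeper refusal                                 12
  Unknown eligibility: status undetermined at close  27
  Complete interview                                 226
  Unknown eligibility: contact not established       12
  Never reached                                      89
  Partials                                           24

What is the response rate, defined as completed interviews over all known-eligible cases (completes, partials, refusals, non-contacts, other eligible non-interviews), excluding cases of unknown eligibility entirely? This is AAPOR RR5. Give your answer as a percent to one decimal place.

Declined to participate = 12 + 100 = 112
Unknown eligibility = 12 + 27 = 39
Ineligible = 6 + 67 = 73
Top: 226
Base: 226 + 24 + 112 + 89 + 23 = 474
RR5 = 226 / 474 = 0.4768

47.7%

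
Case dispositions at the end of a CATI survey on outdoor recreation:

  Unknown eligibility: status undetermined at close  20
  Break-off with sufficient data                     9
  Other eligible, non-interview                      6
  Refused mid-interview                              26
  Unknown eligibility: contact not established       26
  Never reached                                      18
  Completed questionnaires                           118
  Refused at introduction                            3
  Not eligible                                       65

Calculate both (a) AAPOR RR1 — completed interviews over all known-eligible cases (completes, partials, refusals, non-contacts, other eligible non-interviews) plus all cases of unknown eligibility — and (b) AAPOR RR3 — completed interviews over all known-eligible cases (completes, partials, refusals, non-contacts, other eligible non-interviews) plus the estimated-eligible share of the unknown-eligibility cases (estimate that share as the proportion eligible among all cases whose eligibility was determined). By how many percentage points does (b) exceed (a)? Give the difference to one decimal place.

3.0

Refused = 3 + 26 = 29
Undetermined eligibility = 26 + 20 = 46
Numerator: 118
Base: 118 + 9 + 29 + 18 + 6 + 46 = 226
RR1 = 118 / 226 = 0.5221
Known eligible: 118 + 9 + 29 + 18 + 6 = 180
e = 180 / (180 + 65) = 180 / 245 = 0.7347
Estimated eligible among unknowns: 0.7347 × 46 = 33.80
Base: 180 + 33.80 = 213.80
RR3 = 118 / 213.80 = 0.5519
Difference = 55.19 − 52.21 = 2.98 percentage points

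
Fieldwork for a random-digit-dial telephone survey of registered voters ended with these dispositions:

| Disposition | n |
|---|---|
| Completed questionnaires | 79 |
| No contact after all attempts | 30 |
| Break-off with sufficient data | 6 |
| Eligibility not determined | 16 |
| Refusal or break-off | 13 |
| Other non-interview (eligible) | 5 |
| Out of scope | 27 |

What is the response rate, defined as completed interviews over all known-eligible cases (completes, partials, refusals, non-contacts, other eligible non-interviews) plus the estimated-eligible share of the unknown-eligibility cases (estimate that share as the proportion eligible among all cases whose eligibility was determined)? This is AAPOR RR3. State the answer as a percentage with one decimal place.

54.0%

Num: 79
Eligible (known): 79 + 6 + 13 + 30 + 5 = 133
e = 133 / (133 + 27) = 133 / 160 = 0.8313
e × U: 0.8313 × 16 = 13.30
Denom: 133 + 13.30 = 146.30
RR3 = 79 / 146.30 = 0.5400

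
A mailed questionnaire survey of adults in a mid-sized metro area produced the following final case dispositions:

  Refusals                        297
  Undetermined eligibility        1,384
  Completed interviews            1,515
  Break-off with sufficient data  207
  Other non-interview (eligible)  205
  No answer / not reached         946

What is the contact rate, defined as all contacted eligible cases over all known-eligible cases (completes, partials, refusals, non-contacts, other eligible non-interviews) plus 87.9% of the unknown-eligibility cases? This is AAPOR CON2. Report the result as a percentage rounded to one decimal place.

50.7%

Numerator → 1515 + 207 + 297 + 205 = 2224
Determined eligible → 1515 + 207 + 297 + 946 + 205 = 3170
Eligible share of unknowns → 0.8790 × 1384 = 1216.54
Base → 3170 + 1216.54 = 4386.54
CON2 = 2224 / 4386.54 = 0.5070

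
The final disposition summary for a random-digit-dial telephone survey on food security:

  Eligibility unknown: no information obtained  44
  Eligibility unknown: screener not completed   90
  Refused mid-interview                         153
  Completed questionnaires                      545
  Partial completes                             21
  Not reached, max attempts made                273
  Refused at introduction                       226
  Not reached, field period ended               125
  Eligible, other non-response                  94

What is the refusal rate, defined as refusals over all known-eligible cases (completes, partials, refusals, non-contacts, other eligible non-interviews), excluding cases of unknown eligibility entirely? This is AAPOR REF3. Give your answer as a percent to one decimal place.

Declined to participate = 226 + 153 = 379
Never reached = 125 + 273 = 398
Eligibility not determined = 90 + 44 = 134
Num = 379
Denom = 545 + 21 + 379 + 398 + 94 = 1437
REF3 = 379 / 1437 = 0.2637

26.4%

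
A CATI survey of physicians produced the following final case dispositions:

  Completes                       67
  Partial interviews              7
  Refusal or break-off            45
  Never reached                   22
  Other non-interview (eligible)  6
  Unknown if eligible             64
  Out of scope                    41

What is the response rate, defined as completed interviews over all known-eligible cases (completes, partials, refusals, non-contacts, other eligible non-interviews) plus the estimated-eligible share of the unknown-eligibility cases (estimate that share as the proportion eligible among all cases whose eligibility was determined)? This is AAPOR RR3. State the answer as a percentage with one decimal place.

34.0%

Num → 67
Determined eligible → 67 + 7 + 45 + 22 + 6 = 147
e = 147 / (147 + 41) = 147 / 188 = 0.7819
Estimated eligible among unknowns → 0.7819 × 64 = 50.04
Denominator → 147 + 50.04 = 197.04
RR3 = 67 / 197.04 = 0.3400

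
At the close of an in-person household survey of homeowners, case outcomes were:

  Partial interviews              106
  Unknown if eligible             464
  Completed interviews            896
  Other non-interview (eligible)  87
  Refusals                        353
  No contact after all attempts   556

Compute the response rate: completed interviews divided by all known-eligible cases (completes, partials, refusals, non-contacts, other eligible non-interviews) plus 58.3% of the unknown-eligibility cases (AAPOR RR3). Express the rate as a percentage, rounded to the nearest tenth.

Top = 896
Determined eligible = 896 + 106 + 353 + 556 + 87 = 1998
e × U = 0.5830 × 464 = 270.51
Denom = 1998 + 270.51 = 2268.51
RR3 = 896 / 2268.51 = 0.3950

39.5%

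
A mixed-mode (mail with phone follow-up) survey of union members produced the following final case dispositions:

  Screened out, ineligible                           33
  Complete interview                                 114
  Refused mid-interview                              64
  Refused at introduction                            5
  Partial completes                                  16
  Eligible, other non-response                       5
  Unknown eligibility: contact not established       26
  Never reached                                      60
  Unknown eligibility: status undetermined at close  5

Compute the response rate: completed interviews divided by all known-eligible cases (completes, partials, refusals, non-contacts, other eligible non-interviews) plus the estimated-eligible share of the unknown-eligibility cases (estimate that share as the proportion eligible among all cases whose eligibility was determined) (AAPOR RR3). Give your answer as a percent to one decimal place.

39.1%

Refusal or break-off = 5 + 64 = 69
Undetermined eligibility = 26 + 5 = 31
Num → 114
Known eligible → 114 + 16 + 69 + 60 + 5 = 264
e = 264 / (264 + 33) = 264 / 297 = 0.8889
e × U → 0.8889 × 31 = 27.56
Denominator → 264 + 27.56 = 291.56
RR3 = 114 / 291.56 = 0.3910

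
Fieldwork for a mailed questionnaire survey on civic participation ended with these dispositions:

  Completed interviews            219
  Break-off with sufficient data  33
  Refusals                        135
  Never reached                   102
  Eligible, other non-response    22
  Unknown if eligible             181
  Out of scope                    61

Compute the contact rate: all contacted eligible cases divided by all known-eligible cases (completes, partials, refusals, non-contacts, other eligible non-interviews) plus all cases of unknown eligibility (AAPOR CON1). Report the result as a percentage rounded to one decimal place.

Num → 219 + 33 + 135 + 22 = 409
Base → 219 + 33 + 135 + 102 + 22 + 181 = 692
CON1 = 409 / 692 = 0.5910

59.1%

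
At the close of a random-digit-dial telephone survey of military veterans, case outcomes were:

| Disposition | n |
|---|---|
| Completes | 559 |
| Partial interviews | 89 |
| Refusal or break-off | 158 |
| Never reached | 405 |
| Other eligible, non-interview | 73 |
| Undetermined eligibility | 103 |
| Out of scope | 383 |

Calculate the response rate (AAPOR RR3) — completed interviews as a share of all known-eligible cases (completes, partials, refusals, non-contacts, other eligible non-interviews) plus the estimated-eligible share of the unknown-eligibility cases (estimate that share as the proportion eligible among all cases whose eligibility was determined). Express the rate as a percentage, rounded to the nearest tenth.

Numerator: 559
Known eligible: 559 + 89 + 158 + 405 + 73 = 1284
e = 1284 / (1284 + 383) = 1284 / 1667 = 0.7702
e × U: 0.7702 × 103 = 79.33
Denom: 1284 + 79.33 = 1363.33
RR3 = 559 / 1363.33 = 0.4100

41.0%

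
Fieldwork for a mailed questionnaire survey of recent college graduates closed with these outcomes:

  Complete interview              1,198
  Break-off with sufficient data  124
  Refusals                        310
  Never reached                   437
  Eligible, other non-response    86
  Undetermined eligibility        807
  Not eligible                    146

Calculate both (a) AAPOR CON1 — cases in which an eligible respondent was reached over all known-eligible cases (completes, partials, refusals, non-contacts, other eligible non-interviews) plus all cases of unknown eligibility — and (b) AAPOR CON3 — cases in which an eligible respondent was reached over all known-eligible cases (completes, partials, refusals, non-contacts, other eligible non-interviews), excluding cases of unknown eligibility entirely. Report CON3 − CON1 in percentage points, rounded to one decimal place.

21.7

Numerator = 1198 + 124 + 310 + 86 = 1718
Base = 1198 + 124 + 310 + 437 + 86 + 807 = 2962
CON1 = 1718 / 2962 = 0.5800
Base = 1198 + 124 + 310 + 437 + 86 = 2155
CON3 = 1718 / 2155 = 0.7972
Difference = 79.72 − 58.00 = 21.72 percentage points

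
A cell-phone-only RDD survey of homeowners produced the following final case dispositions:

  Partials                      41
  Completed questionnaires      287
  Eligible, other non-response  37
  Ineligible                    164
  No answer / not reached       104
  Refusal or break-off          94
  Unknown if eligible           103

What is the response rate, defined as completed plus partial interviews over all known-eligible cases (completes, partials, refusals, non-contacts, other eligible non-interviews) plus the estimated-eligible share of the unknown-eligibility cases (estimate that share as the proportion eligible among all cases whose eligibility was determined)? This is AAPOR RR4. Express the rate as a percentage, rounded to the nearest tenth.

51.0%

Num → 287 + 41 = 328
Eligible (known) → 287 + 41 + 94 + 104 + 37 = 563
e = 563 / (563 + 164) = 563 / 727 = 0.7744
Estimated eligible among unknowns → 0.7744 × 103 = 79.76
Base → 563 + 79.76 = 642.76
RR4 = 328 / 642.76 = 0.5103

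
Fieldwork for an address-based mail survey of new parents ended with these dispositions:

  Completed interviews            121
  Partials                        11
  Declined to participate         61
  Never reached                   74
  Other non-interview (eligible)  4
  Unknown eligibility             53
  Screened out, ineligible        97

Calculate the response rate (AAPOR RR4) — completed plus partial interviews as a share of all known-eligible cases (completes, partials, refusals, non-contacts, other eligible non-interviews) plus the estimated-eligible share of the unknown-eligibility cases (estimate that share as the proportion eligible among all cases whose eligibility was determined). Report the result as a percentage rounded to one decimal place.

Numerator → 121 + 11 = 132
Eligible (known) → 121 + 11 + 61 + 74 + 4 = 271
e = 271 / (271 + 97) = 271 / 368 = 0.7364
Estimated eligible among unknowns → 0.7364 × 53 = 39.03
Base → 271 + 39.03 = 310.03
RR4 = 132 / 310.03 = 0.4258

42.6%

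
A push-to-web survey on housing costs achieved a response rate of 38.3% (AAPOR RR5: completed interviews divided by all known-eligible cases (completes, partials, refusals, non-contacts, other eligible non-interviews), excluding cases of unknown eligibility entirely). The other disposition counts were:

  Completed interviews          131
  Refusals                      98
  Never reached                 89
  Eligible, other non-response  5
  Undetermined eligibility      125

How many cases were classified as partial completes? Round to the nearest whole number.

19

RR5 = 131 / D = 0.383
D = 131 / 0.383 = 342.0
Remaining denominator categories sum to 323
partial completes = 342.0 − 323 ≈ 19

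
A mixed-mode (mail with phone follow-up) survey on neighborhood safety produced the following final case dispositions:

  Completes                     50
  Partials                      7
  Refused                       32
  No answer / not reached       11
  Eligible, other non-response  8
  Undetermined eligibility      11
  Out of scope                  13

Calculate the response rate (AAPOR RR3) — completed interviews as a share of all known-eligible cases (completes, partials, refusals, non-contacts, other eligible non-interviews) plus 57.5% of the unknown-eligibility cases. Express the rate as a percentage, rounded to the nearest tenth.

Num → 50
Known eligible → 50 + 7 + 32 + 11 + 8 = 108
Estimated eligible among unknowns → 0.5750 × 11 = 6.32
Base → 108 + 6.32 = 114.32
RR3 = 50 / 114.32 = 0.4374

43.7%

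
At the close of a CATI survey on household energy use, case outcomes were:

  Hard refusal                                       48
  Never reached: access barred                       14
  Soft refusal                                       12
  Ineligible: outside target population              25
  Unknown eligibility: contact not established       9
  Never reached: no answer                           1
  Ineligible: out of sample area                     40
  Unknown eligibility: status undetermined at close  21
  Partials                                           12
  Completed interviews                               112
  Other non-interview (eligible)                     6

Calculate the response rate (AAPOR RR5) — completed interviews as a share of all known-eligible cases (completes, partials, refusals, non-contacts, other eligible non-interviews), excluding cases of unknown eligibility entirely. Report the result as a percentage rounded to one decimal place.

Refused = 48 + 12 = 60
No contact after all attempts = 1 + 14 = 15
Unknown eligibility = 9 + 21 = 30
Ineligible = 25 + 40 = 65
Numerator: 112
Denom: 112 + 12 + 60 + 15 + 6 = 205
RR5 = 112 / 205 = 0.5463

54.6%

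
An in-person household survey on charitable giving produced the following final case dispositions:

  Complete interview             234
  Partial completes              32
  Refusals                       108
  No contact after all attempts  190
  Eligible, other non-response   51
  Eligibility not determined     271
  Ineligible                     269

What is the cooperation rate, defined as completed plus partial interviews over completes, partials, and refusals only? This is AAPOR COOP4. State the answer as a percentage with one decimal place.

71.1%

Numerator → 234 + 32 = 266
Denom → 234 + 32 + 108 = 374
COOP4 = 266 / 374 = 0.7112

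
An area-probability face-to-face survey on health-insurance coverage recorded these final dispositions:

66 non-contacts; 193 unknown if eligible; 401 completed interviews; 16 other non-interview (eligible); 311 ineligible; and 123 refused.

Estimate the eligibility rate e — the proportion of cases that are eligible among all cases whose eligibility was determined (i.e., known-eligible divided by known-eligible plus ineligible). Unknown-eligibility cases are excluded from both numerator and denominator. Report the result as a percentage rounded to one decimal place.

66.1%

Known eligible → 401 + 123 + 66 + 16 = 606
e = 606 / (606 + 311) = 606 / 917 = 0.6609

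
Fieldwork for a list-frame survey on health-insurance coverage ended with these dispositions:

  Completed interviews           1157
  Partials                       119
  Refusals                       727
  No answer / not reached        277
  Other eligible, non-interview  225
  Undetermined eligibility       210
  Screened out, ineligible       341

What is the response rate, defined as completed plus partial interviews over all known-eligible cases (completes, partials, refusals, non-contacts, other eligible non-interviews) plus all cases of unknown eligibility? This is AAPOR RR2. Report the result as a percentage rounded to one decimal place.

47.0%

Num → 1157 + 119 = 1276
Denom → 1157 + 119 + 727 + 277 + 225 + 210 = 2715
RR2 = 1276 / 2715 = 0.4700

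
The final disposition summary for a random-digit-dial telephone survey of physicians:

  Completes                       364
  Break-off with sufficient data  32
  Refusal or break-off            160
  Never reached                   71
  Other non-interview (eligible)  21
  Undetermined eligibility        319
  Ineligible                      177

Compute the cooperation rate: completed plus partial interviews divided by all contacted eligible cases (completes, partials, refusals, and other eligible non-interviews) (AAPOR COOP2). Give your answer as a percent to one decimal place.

68.6%

Top = 364 + 32 = 396
Denominator = 364 + 32 + 160 + 21 = 577
COOP2 = 396 / 577 = 0.6863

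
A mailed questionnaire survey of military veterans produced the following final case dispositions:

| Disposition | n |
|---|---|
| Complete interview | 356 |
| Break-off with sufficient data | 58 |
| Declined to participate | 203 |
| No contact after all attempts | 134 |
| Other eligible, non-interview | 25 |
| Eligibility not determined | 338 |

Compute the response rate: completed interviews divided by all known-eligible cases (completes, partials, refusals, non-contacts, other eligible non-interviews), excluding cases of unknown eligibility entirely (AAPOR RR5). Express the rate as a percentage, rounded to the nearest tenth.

45.9%

Numerator → 356
Denom → 356 + 58 + 203 + 134 + 25 = 776
RR5 = 356 / 776 = 0.4588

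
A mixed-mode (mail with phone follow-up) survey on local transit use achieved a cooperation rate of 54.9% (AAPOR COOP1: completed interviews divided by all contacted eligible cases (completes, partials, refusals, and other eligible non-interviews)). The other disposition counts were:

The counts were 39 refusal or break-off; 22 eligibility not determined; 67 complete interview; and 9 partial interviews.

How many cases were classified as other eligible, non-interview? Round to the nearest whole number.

COOP1 = 67 / D = 0.549
D = 67 / 0.549 = 122.0
Remaining denominator categories sum to 115
other eligible, non-interview = 122.0 − 115 ≈ 7

7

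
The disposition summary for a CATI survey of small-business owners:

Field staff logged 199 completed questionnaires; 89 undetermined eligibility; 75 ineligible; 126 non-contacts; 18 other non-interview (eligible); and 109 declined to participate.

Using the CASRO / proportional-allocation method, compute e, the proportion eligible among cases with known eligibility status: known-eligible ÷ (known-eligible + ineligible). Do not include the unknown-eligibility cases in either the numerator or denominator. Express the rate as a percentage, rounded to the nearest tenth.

Eligible (known) = 199 + 109 + 126 + 18 = 452
e = 452 / (452 + 75) = 452 / 527 = 0.8577

85.8%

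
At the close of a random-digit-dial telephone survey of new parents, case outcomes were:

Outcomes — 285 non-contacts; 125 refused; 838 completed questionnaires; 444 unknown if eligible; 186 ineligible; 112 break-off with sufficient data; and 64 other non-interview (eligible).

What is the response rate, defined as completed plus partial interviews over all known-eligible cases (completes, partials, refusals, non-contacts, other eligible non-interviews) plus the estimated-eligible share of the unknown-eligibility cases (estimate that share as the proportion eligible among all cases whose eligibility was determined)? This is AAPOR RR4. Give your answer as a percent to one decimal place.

52.3%

Num = 838 + 112 = 950
Known eligible = 838 + 112 + 125 + 285 + 64 = 1424
e = 1424 / (1424 + 186) = 1424 / 1610 = 0.8845
Estimated eligible among unknowns = 0.8845 × 444 = 392.72
Denom = 1424 + 392.72 = 1816.72
RR4 = 950 / 1816.72 = 0.5229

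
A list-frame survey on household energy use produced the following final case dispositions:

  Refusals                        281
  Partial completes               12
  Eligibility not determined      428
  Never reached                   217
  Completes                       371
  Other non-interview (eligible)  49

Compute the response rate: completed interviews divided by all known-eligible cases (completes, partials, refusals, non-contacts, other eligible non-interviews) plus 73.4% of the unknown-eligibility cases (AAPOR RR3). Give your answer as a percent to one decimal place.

Top: 371
Determined eligible: 371 + 12 + 281 + 217 + 49 = 930
Eligible share of unknowns: 0.7340 × 428 = 314.15
Denominator: 930 + 314.15 = 1244.15
RR3 = 371 / 1244.15 = 0.2982

29.8%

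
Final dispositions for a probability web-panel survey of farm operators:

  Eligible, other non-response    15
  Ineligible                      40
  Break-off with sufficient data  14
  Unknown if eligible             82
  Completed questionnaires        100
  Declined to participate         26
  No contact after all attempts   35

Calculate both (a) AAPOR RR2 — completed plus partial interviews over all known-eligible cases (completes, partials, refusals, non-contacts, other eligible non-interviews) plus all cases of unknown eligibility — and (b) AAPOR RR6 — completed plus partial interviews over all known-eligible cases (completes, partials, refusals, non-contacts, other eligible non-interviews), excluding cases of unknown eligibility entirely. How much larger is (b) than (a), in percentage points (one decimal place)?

Numerator → 100 + 14 = 114
Denominator → 100 + 14 + 26 + 35 + 15 + 82 = 272
RR2 = 114 / 272 = 0.4191
Denominator → 100 + 14 + 26 + 35 + 15 = 190
RR6 = 114 / 190 = 0.6000
Difference = 60.00 − 41.91 = 18.09 percentage points

18.1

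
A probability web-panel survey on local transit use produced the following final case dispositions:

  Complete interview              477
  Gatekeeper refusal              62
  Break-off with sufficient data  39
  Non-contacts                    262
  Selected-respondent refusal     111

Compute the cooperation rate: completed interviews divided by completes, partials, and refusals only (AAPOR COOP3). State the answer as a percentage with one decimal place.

Declined to participate = 62 + 111 = 173
Numerator → 477
Base → 477 + 39 + 173 = 689
COOP3 = 477 / 689 = 0.6923

69.2%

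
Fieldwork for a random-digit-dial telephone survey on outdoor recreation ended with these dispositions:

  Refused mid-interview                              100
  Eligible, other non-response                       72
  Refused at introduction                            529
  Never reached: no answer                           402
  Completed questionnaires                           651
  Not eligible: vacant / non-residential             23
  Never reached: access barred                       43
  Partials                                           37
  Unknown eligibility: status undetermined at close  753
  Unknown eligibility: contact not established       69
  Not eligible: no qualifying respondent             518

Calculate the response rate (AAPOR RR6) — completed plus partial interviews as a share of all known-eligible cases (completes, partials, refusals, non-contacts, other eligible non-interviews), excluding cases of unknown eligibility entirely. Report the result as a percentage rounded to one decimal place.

Refusals = 529 + 100 = 629
Never reached = 402 + 43 = 445
Unknown if eligible = 69 + 753 = 822
Ineligible = 518 + 23 = 541
Numerator = 651 + 37 = 688
Base = 651 + 37 + 629 + 445 + 72 = 1834
RR6 = 688 / 1834 = 0.3751

37.5%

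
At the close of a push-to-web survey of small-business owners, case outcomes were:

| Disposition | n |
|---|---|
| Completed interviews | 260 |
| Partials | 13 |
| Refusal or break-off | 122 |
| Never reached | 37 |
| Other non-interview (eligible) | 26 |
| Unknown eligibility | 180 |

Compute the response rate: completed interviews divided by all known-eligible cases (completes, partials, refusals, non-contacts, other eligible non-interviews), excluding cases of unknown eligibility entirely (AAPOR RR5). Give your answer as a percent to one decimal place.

56.8%

Top → 260
Base → 260 + 13 + 122 + 37 + 26 = 458
RR5 = 260 / 458 = 0.5677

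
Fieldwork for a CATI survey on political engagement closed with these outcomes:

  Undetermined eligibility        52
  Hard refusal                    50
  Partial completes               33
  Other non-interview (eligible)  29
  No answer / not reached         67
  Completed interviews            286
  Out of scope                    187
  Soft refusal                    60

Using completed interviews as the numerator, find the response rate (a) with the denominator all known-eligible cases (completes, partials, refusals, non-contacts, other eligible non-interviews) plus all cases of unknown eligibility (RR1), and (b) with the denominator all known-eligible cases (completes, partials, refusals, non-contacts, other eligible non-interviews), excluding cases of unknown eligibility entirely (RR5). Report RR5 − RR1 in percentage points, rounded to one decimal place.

Refusals = 50 + 60 = 110
Numerator = 286
Denominator = 286 + 33 + 110 + 67 + 29 + 52 = 577
RR1 = 286 / 577 = 0.4957
Denominator = 286 + 33 + 110 + 67 + 29 = 525
RR5 = 286 / 525 = 0.5448
Difference = 54.48 − 49.57 = 4.91 percentage points

4.9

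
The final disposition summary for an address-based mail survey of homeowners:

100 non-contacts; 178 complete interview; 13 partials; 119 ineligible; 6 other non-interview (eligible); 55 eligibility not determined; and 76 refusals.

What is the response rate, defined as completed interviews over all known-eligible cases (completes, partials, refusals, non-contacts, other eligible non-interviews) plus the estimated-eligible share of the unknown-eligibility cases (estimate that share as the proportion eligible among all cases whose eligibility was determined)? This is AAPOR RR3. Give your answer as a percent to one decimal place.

42.9%

Num = 178
Eligible (known) = 178 + 13 + 76 + 100 + 6 = 373
e = 373 / (373 + 119) = 373 / 492 = 0.7581
Estimated eligible among unknowns = 0.7581 × 55 = 41.70
Base = 373 + 41.70 = 414.70
RR3 = 178 / 414.70 = 0.4292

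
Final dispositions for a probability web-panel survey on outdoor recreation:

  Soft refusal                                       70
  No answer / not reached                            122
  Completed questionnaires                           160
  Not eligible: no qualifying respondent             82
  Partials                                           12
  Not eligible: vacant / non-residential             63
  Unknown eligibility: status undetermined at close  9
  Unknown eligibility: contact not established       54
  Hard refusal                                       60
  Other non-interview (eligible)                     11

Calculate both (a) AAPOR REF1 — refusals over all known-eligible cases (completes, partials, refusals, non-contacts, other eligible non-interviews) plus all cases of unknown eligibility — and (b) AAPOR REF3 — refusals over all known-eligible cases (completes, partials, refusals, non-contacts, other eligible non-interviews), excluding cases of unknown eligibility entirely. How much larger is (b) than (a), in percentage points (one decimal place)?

Declined to participate = 60 + 70 = 130
Eligibility not determined = 54 + 9 = 63
Ineligible = 82 + 63 = 145
Top → 130
Base → 160 + 12 + 130 + 122 + 11 + 63 = 498
REF1 = 130 / 498 = 0.2610
Base → 160 + 12 + 130 + 122 + 11 = 435
REF3 = 130 / 435 = 0.2989
Difference = 29.89 − 26.10 = 3.79 percentage points

3.8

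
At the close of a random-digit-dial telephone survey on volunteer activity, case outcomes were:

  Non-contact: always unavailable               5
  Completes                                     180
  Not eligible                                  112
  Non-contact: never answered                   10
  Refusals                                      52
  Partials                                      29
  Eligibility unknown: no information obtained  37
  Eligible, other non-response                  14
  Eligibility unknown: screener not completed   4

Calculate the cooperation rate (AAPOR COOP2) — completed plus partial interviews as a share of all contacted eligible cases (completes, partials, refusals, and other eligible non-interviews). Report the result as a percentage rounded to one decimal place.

No answer / not reached = 10 + 5 = 15
Eligibility not determined = 4 + 37 = 41
Top: 180 + 29 = 209
Base: 180 + 29 + 52 + 14 = 275
COOP2 = 209 / 275 = 0.7600

76.0%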